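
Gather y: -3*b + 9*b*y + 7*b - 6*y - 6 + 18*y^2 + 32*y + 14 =4*b + 18*y^2 + y*(9*b + 26) + 8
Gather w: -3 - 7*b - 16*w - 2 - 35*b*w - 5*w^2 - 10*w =-7*b - 5*w^2 + w*(-35*b - 26) - 5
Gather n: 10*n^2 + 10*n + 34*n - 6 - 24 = 10*n^2 + 44*n - 30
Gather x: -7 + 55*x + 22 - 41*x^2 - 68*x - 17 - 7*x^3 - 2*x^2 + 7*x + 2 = -7*x^3 - 43*x^2 - 6*x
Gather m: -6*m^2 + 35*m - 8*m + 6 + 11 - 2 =-6*m^2 + 27*m + 15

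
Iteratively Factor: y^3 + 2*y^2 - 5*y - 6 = (y - 2)*(y^2 + 4*y + 3) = (y - 2)*(y + 3)*(y + 1)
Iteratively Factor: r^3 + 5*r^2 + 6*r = (r)*(r^2 + 5*r + 6) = r*(r + 3)*(r + 2)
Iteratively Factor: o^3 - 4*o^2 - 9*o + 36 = (o - 3)*(o^2 - o - 12) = (o - 4)*(o - 3)*(o + 3)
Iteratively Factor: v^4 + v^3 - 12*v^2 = (v)*(v^3 + v^2 - 12*v) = v*(v - 3)*(v^2 + 4*v) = v*(v - 3)*(v + 4)*(v)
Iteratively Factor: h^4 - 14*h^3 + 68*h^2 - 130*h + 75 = (h - 5)*(h^3 - 9*h^2 + 23*h - 15) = (h - 5)*(h - 3)*(h^2 - 6*h + 5) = (h - 5)^2*(h - 3)*(h - 1)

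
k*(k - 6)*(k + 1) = k^3 - 5*k^2 - 6*k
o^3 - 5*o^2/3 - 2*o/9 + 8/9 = (o - 4/3)*(o - 1)*(o + 2/3)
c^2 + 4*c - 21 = (c - 3)*(c + 7)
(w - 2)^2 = w^2 - 4*w + 4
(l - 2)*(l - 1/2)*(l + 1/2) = l^3 - 2*l^2 - l/4 + 1/2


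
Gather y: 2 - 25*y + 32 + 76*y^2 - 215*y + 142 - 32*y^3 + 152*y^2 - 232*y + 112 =-32*y^3 + 228*y^2 - 472*y + 288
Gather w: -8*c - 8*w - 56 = -8*c - 8*w - 56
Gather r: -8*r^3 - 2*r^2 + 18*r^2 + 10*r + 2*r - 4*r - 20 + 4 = -8*r^3 + 16*r^2 + 8*r - 16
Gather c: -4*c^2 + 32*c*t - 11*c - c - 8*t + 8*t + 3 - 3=-4*c^2 + c*(32*t - 12)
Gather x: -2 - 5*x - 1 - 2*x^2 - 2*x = -2*x^2 - 7*x - 3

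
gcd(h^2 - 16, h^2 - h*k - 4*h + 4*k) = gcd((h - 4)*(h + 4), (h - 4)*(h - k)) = h - 4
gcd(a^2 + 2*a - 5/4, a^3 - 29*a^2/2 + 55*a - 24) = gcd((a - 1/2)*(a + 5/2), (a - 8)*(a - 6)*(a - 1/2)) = a - 1/2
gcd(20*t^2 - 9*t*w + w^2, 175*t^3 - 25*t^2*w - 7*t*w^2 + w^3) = 5*t - w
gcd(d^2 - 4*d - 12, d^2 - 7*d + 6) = d - 6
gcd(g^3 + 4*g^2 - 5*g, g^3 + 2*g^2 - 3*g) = g^2 - g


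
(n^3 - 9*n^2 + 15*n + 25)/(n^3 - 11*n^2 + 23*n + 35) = (n - 5)/(n - 7)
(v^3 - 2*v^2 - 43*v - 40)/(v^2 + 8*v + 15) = (v^2 - 7*v - 8)/(v + 3)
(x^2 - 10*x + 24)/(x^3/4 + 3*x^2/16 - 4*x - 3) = 16*(x - 6)/(4*x^2 + 19*x + 12)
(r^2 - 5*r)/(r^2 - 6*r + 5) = r/(r - 1)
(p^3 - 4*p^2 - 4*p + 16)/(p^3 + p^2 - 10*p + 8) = (p^2 - 2*p - 8)/(p^2 + 3*p - 4)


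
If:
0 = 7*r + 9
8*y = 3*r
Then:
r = -9/7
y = -27/56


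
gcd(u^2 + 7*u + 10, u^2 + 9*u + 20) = u + 5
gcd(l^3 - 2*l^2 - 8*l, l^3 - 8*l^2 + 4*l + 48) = l^2 - 2*l - 8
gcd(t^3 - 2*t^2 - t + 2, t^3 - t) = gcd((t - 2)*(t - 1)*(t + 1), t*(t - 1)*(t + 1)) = t^2 - 1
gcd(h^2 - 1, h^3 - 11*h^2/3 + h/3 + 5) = h + 1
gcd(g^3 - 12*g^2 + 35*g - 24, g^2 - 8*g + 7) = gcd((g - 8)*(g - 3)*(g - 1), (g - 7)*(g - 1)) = g - 1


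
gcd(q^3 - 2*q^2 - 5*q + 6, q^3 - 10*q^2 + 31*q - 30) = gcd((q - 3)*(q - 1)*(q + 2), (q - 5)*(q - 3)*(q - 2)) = q - 3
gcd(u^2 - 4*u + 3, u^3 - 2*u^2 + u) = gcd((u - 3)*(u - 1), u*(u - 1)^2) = u - 1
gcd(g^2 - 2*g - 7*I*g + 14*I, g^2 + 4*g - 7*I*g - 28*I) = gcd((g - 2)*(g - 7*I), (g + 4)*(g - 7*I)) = g - 7*I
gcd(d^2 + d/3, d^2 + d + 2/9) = d + 1/3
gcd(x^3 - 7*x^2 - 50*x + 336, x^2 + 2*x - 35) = x + 7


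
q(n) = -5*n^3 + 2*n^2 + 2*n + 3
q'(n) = -15*n^2 + 4*n + 2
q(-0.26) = 2.70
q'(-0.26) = -0.05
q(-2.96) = 144.27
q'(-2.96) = -141.26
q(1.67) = -11.37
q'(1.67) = -33.15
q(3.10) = -120.54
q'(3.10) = -129.75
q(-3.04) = 155.88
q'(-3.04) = -148.78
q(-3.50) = 234.88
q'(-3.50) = -195.75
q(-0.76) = 4.83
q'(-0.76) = -9.70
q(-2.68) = 108.25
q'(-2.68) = -116.46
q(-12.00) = 8907.00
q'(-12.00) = -2206.00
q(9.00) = -3462.00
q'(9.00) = -1177.00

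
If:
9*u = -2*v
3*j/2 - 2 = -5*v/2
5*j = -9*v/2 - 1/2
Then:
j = -41/23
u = -86/207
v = 43/23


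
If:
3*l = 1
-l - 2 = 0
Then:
No Solution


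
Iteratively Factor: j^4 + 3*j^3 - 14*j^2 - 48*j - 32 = (j + 1)*(j^3 + 2*j^2 - 16*j - 32) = (j - 4)*(j + 1)*(j^2 + 6*j + 8) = (j - 4)*(j + 1)*(j + 2)*(j + 4)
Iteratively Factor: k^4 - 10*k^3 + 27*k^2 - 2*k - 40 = (k - 5)*(k^3 - 5*k^2 + 2*k + 8) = (k - 5)*(k - 2)*(k^2 - 3*k - 4) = (k - 5)*(k - 4)*(k - 2)*(k + 1)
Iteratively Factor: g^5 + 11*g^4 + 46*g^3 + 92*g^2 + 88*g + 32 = (g + 2)*(g^4 + 9*g^3 + 28*g^2 + 36*g + 16) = (g + 2)^2*(g^3 + 7*g^2 + 14*g + 8) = (g + 2)^2*(g + 4)*(g^2 + 3*g + 2) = (g + 1)*(g + 2)^2*(g + 4)*(g + 2)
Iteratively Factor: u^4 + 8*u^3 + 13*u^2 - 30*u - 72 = (u + 3)*(u^3 + 5*u^2 - 2*u - 24) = (u + 3)*(u + 4)*(u^2 + u - 6) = (u + 3)^2*(u + 4)*(u - 2)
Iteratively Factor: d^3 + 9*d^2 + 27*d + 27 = (d + 3)*(d^2 + 6*d + 9) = (d + 3)^2*(d + 3)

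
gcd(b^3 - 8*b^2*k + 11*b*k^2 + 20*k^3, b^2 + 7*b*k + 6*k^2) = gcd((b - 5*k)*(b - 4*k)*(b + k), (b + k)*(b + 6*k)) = b + k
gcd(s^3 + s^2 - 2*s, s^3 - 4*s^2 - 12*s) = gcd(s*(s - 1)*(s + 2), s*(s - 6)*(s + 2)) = s^2 + 2*s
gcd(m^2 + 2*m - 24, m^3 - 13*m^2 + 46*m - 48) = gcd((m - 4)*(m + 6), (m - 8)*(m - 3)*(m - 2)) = 1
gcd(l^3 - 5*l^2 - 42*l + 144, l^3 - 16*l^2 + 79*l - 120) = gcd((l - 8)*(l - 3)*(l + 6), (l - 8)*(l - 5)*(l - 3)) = l^2 - 11*l + 24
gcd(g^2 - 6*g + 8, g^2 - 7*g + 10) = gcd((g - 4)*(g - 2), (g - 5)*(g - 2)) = g - 2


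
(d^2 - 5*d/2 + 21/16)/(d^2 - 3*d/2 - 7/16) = (4*d - 3)/(4*d + 1)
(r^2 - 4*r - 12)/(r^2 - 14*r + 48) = (r + 2)/(r - 8)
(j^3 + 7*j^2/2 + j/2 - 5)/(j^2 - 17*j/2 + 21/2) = (2*j^3 + 7*j^2 + j - 10)/(2*j^2 - 17*j + 21)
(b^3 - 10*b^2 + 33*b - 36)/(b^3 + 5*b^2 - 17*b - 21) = (b^2 - 7*b + 12)/(b^2 + 8*b + 7)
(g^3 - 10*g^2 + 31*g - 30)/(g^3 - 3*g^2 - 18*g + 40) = (g - 3)/(g + 4)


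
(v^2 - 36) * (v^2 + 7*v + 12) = v^4 + 7*v^3 - 24*v^2 - 252*v - 432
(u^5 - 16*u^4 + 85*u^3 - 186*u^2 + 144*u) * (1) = u^5 - 16*u^4 + 85*u^3 - 186*u^2 + 144*u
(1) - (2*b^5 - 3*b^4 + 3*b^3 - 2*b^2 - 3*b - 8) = -2*b^5 + 3*b^4 - 3*b^3 + 2*b^2 + 3*b + 9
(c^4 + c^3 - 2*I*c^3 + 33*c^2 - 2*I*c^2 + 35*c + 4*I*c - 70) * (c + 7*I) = c^5 + c^4 + 5*I*c^4 + 47*c^3 + 5*I*c^3 + 49*c^2 + 235*I*c^2 - 98*c + 245*I*c - 490*I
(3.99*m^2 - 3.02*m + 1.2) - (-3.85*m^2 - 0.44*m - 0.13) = 7.84*m^2 - 2.58*m + 1.33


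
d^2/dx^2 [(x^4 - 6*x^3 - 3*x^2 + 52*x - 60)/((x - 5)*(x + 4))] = 2*(x^3 + 12*x^2 + 48*x + 28)/(x^3 + 12*x^2 + 48*x + 64)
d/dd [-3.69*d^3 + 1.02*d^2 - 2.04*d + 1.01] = -11.07*d^2 + 2.04*d - 2.04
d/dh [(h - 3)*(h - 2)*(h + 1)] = 3*h^2 - 8*h + 1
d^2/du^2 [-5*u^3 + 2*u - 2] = -30*u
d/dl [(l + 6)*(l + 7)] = 2*l + 13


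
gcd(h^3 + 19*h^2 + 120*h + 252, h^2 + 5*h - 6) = h + 6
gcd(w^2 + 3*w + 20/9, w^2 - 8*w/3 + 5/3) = 1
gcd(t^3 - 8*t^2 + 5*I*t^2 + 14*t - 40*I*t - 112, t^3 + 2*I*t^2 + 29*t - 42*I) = t^2 + 5*I*t + 14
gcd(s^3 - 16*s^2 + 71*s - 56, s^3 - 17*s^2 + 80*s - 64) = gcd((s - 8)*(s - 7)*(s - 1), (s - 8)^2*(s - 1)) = s^2 - 9*s + 8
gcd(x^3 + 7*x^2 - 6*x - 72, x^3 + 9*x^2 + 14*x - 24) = x^2 + 10*x + 24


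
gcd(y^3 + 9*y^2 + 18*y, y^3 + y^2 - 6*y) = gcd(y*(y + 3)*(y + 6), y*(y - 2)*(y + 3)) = y^2 + 3*y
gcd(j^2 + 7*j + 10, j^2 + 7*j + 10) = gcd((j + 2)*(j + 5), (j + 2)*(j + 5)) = j^2 + 7*j + 10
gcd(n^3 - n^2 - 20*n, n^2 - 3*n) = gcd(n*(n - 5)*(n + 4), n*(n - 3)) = n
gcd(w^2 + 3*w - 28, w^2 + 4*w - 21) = w + 7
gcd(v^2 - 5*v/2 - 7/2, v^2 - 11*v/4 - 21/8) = v - 7/2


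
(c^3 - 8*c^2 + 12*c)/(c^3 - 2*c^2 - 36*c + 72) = c/(c + 6)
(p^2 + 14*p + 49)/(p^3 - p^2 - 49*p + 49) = (p + 7)/(p^2 - 8*p + 7)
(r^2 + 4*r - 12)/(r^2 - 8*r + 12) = (r + 6)/(r - 6)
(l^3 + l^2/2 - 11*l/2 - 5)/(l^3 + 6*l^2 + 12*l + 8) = (2*l^2 - 3*l - 5)/(2*(l^2 + 4*l + 4))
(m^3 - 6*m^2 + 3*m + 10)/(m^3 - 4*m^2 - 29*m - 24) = (m^2 - 7*m + 10)/(m^2 - 5*m - 24)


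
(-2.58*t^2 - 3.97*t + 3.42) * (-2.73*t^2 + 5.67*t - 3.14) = 7.0434*t^4 - 3.7905*t^3 - 23.7453*t^2 + 31.8572*t - 10.7388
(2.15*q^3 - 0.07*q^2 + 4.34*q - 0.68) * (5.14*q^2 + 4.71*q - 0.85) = 11.051*q^5 + 9.7667*q^4 + 20.1504*q^3 + 17.0057*q^2 - 6.8918*q + 0.578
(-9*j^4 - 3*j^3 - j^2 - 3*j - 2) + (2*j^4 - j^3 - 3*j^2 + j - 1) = -7*j^4 - 4*j^3 - 4*j^2 - 2*j - 3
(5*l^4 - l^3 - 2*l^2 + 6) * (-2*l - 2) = -10*l^5 - 8*l^4 + 6*l^3 + 4*l^2 - 12*l - 12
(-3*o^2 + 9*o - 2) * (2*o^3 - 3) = -6*o^5 + 18*o^4 - 4*o^3 + 9*o^2 - 27*o + 6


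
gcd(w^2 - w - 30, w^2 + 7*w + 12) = 1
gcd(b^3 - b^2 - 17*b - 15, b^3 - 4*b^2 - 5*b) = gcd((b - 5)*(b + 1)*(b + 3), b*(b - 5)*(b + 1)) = b^2 - 4*b - 5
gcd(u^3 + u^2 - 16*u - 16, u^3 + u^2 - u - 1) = u + 1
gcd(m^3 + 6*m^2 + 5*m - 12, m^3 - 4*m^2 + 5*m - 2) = m - 1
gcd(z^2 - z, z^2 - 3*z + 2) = z - 1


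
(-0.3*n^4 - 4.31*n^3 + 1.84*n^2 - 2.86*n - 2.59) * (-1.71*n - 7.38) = 0.513*n^5 + 9.5841*n^4 + 28.6614*n^3 - 8.6886*n^2 + 25.5357*n + 19.1142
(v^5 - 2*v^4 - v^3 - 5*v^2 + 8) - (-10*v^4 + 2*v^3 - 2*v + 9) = v^5 + 8*v^4 - 3*v^3 - 5*v^2 + 2*v - 1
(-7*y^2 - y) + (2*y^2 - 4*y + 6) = -5*y^2 - 5*y + 6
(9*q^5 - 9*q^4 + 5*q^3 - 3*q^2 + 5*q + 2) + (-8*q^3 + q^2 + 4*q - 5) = 9*q^5 - 9*q^4 - 3*q^3 - 2*q^2 + 9*q - 3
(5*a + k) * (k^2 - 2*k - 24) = 5*a*k^2 - 10*a*k - 120*a + k^3 - 2*k^2 - 24*k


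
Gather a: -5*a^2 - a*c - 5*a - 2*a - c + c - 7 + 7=-5*a^2 + a*(-c - 7)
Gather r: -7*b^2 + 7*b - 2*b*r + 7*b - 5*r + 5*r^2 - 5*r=-7*b^2 + 14*b + 5*r^2 + r*(-2*b - 10)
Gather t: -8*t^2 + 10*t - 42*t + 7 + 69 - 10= -8*t^2 - 32*t + 66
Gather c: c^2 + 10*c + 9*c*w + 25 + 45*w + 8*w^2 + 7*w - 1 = c^2 + c*(9*w + 10) + 8*w^2 + 52*w + 24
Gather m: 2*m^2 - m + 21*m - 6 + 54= 2*m^2 + 20*m + 48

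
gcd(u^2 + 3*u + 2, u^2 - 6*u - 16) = u + 2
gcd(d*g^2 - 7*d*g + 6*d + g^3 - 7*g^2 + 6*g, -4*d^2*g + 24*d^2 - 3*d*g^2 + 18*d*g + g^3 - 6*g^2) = d*g - 6*d + g^2 - 6*g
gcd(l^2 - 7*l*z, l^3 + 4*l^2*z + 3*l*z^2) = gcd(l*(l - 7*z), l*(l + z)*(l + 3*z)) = l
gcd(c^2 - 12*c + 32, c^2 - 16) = c - 4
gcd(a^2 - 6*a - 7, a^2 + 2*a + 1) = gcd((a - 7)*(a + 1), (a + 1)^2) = a + 1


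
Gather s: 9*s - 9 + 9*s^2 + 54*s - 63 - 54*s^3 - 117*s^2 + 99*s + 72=-54*s^3 - 108*s^2 + 162*s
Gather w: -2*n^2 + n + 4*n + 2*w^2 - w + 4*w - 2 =-2*n^2 + 5*n + 2*w^2 + 3*w - 2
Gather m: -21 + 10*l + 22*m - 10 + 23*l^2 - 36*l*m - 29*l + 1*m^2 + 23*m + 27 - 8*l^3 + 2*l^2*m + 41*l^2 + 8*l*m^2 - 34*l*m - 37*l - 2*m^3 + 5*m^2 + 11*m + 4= -8*l^3 + 64*l^2 - 56*l - 2*m^3 + m^2*(8*l + 6) + m*(2*l^2 - 70*l + 56)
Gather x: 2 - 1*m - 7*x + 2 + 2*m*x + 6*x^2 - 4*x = -m + 6*x^2 + x*(2*m - 11) + 4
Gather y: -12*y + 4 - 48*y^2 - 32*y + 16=-48*y^2 - 44*y + 20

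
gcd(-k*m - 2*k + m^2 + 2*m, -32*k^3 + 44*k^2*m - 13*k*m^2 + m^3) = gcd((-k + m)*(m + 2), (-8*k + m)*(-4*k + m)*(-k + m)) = k - m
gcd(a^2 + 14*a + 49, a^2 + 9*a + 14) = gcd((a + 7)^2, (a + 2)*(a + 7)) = a + 7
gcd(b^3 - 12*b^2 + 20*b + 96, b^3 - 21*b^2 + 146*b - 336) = b^2 - 14*b + 48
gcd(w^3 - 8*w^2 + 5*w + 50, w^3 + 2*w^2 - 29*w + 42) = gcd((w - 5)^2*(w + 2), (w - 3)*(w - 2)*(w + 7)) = 1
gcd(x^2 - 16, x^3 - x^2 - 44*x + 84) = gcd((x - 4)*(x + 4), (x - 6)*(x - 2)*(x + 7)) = 1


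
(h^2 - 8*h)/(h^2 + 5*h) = (h - 8)/(h + 5)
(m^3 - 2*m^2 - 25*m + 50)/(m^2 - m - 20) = (m^2 + 3*m - 10)/(m + 4)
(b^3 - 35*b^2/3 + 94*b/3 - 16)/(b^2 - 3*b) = b - 26/3 + 16/(3*b)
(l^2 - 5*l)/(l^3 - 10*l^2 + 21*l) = (l - 5)/(l^2 - 10*l + 21)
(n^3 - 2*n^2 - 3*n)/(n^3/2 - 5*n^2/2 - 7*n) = 2*(-n^2 + 2*n + 3)/(-n^2 + 5*n + 14)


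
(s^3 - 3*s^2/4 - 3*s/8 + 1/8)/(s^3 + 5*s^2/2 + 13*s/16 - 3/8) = 2*(2*s^2 - s - 1)/(4*s^2 + 11*s + 6)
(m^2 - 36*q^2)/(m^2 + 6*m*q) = (m - 6*q)/m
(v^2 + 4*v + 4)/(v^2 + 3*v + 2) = (v + 2)/(v + 1)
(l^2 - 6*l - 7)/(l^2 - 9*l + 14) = (l + 1)/(l - 2)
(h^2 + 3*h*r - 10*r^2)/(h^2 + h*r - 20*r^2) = (-h + 2*r)/(-h + 4*r)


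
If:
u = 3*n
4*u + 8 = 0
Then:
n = -2/3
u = -2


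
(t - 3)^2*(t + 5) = t^3 - t^2 - 21*t + 45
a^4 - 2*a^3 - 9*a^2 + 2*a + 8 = (a - 4)*(a - 1)*(a + 1)*(a + 2)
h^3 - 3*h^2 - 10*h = h*(h - 5)*(h + 2)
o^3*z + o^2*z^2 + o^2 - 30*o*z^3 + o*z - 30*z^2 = (o - 5*z)*(o + 6*z)*(o*z + 1)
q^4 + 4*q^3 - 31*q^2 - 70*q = q*(q - 5)*(q + 2)*(q + 7)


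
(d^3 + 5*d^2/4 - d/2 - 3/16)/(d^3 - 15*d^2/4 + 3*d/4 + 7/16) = (2*d + 3)/(2*d - 7)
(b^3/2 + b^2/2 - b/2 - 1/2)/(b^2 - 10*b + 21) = (b^3 + b^2 - b - 1)/(2*(b^2 - 10*b + 21))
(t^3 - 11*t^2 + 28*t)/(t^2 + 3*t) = (t^2 - 11*t + 28)/(t + 3)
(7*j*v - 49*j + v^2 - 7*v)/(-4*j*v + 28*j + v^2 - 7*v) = (7*j + v)/(-4*j + v)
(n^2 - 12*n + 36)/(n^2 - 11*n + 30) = (n - 6)/(n - 5)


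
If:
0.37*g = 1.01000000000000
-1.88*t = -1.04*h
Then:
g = 2.73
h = 1.80769230769231*t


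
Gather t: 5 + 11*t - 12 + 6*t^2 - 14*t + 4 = 6*t^2 - 3*t - 3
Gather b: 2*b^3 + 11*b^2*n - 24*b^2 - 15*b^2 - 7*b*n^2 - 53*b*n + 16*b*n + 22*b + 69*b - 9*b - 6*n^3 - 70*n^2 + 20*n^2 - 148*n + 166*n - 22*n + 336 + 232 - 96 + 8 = 2*b^3 + b^2*(11*n - 39) + b*(-7*n^2 - 37*n + 82) - 6*n^3 - 50*n^2 - 4*n + 480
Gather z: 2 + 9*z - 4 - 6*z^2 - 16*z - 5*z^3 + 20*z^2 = -5*z^3 + 14*z^2 - 7*z - 2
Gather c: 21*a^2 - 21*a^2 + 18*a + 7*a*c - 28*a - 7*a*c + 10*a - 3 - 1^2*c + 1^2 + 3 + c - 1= 0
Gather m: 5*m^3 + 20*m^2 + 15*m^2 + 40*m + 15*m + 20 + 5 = 5*m^3 + 35*m^2 + 55*m + 25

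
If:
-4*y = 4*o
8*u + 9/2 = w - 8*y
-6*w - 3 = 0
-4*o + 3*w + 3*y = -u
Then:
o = -17/48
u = -47/48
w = -1/2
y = 17/48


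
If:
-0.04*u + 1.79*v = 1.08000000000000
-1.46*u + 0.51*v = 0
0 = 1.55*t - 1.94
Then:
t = 1.25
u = 0.21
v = 0.61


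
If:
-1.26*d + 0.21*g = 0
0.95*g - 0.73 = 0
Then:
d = 0.13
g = 0.77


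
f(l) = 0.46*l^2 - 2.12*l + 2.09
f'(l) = 0.92*l - 2.12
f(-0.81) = 4.11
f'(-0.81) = -2.87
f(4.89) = 2.72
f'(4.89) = 2.38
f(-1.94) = 7.93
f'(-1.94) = -3.90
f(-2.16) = 8.82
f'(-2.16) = -4.11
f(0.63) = 0.94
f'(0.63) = -1.54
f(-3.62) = 15.79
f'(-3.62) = -5.45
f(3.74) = 0.60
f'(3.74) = 1.32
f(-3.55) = 15.41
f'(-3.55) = -5.39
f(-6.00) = 31.37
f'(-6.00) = -7.64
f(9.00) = 20.27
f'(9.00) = 6.16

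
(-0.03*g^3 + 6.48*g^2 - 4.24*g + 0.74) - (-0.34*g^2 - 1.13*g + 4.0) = -0.03*g^3 + 6.82*g^2 - 3.11*g - 3.26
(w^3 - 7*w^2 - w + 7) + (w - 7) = w^3 - 7*w^2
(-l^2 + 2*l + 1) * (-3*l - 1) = 3*l^3 - 5*l^2 - 5*l - 1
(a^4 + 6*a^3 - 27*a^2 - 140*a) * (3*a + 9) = 3*a^5 + 27*a^4 - 27*a^3 - 663*a^2 - 1260*a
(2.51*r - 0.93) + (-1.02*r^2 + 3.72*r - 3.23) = -1.02*r^2 + 6.23*r - 4.16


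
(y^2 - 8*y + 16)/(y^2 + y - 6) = (y^2 - 8*y + 16)/(y^2 + y - 6)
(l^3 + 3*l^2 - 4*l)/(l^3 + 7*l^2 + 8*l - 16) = l/(l + 4)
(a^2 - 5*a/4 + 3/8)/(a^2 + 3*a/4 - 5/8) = (4*a - 3)/(4*a + 5)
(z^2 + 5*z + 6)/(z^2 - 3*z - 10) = (z + 3)/(z - 5)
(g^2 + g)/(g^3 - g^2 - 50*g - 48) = g/(g^2 - 2*g - 48)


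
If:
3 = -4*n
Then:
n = -3/4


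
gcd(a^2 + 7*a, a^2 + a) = a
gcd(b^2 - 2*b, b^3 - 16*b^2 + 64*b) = b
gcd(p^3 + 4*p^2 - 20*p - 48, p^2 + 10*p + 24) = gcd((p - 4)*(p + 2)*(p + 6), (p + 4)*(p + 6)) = p + 6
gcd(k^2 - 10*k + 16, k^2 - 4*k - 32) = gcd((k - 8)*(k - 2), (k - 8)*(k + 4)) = k - 8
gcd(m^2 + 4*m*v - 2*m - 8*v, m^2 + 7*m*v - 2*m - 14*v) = m - 2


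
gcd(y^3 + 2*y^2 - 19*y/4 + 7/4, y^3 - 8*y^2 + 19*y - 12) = y - 1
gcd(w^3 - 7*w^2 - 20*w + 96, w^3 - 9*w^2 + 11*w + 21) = w - 3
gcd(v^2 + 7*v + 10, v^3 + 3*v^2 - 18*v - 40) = v^2 + 7*v + 10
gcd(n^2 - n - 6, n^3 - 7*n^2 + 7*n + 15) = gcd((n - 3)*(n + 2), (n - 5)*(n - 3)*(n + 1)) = n - 3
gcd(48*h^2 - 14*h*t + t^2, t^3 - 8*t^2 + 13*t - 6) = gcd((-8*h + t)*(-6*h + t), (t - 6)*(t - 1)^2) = 1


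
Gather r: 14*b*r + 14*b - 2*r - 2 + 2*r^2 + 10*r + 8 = 14*b + 2*r^2 + r*(14*b + 8) + 6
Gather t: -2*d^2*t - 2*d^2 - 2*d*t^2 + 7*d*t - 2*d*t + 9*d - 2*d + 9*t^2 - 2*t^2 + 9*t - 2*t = -2*d^2 + 7*d + t^2*(7 - 2*d) + t*(-2*d^2 + 5*d + 7)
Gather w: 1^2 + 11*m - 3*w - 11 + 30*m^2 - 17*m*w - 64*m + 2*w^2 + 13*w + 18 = 30*m^2 - 53*m + 2*w^2 + w*(10 - 17*m) + 8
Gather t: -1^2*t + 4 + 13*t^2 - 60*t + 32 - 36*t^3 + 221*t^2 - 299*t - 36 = -36*t^3 + 234*t^2 - 360*t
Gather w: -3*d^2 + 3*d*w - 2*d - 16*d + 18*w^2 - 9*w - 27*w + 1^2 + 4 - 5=-3*d^2 - 18*d + 18*w^2 + w*(3*d - 36)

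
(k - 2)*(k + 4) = k^2 + 2*k - 8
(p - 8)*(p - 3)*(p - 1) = p^3 - 12*p^2 + 35*p - 24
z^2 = z^2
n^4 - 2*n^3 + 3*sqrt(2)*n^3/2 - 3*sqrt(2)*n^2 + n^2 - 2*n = n*(n - 2)*(n + sqrt(2)/2)*(n + sqrt(2))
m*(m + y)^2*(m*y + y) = m^4*y + 2*m^3*y^2 + m^3*y + m^2*y^3 + 2*m^2*y^2 + m*y^3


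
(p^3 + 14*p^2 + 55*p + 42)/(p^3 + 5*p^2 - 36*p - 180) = (p^2 + 8*p + 7)/(p^2 - p - 30)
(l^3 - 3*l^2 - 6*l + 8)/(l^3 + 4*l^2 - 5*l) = (l^2 - 2*l - 8)/(l*(l + 5))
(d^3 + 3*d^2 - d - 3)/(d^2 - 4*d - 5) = (d^2 + 2*d - 3)/(d - 5)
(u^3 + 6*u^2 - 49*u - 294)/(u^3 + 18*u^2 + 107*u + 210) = (u - 7)/(u + 5)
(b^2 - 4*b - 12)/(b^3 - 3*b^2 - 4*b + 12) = (b - 6)/(b^2 - 5*b + 6)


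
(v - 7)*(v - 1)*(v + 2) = v^3 - 6*v^2 - 9*v + 14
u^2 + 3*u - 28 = (u - 4)*(u + 7)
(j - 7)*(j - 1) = j^2 - 8*j + 7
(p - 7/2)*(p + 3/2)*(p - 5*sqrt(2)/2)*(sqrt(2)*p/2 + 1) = sqrt(2)*p^4/2 - 3*p^3/2 - sqrt(2)*p^3 - 41*sqrt(2)*p^2/8 + 3*p^2 + 5*sqrt(2)*p + 63*p/8 + 105*sqrt(2)/8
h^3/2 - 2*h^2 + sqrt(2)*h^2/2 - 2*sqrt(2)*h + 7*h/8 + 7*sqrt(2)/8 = (h/2 + sqrt(2)/2)*(h - 7/2)*(h - 1/2)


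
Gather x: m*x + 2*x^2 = m*x + 2*x^2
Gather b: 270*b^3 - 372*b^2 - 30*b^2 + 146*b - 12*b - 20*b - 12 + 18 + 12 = 270*b^3 - 402*b^2 + 114*b + 18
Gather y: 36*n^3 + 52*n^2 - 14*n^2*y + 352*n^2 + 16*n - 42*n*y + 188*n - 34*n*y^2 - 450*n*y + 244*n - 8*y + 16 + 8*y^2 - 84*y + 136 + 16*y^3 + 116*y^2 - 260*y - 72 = 36*n^3 + 404*n^2 + 448*n + 16*y^3 + y^2*(124 - 34*n) + y*(-14*n^2 - 492*n - 352) + 80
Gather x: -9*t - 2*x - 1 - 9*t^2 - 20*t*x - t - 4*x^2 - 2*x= -9*t^2 - 10*t - 4*x^2 + x*(-20*t - 4) - 1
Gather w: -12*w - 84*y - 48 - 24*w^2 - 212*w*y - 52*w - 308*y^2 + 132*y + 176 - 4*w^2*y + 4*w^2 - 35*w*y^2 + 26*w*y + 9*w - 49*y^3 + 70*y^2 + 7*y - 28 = w^2*(-4*y - 20) + w*(-35*y^2 - 186*y - 55) - 49*y^3 - 238*y^2 + 55*y + 100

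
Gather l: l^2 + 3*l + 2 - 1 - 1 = l^2 + 3*l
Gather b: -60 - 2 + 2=-60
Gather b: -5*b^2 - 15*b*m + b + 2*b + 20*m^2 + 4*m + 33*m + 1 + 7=-5*b^2 + b*(3 - 15*m) + 20*m^2 + 37*m + 8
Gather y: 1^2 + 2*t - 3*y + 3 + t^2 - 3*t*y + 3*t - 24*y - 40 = t^2 + 5*t + y*(-3*t - 27) - 36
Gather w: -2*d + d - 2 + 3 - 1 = -d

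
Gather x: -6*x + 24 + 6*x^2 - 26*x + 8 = 6*x^2 - 32*x + 32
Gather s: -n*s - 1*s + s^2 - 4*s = s^2 + s*(-n - 5)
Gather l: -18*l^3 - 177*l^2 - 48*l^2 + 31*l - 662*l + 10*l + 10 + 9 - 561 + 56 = -18*l^3 - 225*l^2 - 621*l - 486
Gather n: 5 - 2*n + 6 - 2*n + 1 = 12 - 4*n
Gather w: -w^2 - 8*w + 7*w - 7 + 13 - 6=-w^2 - w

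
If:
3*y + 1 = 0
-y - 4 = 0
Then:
No Solution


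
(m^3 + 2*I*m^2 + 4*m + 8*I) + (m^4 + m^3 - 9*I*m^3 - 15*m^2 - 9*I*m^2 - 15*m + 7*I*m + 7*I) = m^4 + 2*m^3 - 9*I*m^3 - 15*m^2 - 7*I*m^2 - 11*m + 7*I*m + 15*I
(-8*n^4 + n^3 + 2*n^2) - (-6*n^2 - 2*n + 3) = -8*n^4 + n^3 + 8*n^2 + 2*n - 3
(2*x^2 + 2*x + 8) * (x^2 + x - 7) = 2*x^4 + 4*x^3 - 4*x^2 - 6*x - 56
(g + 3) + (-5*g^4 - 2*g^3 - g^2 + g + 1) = -5*g^4 - 2*g^3 - g^2 + 2*g + 4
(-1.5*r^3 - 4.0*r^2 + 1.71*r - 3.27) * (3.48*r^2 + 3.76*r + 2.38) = -5.22*r^5 - 19.56*r^4 - 12.6592*r^3 - 14.47*r^2 - 8.2254*r - 7.7826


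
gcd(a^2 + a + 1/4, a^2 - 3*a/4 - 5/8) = a + 1/2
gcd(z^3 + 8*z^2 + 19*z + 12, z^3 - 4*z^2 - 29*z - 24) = z^2 + 4*z + 3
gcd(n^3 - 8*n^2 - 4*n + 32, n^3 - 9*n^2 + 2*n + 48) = n^2 - 6*n - 16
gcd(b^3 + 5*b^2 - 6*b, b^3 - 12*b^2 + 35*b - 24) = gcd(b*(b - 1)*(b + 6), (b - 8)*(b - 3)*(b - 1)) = b - 1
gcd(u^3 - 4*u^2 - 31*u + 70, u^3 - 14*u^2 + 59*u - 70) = u^2 - 9*u + 14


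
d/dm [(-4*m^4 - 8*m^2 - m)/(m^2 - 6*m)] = (-8*m^3 + 72*m^2 + 49)/(m^2 - 12*m + 36)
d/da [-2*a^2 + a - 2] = 1 - 4*a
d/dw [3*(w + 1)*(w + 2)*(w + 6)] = 9*w^2 + 54*w + 60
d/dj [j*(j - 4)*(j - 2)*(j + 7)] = 4*j^3 + 3*j^2 - 68*j + 56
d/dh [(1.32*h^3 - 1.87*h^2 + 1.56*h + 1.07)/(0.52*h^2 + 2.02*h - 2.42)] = (0.6864*h^4 + 5.3328*h^3 - 14.1718*h^2 + 7.938*h - 5.9366)/(0.2704*h^4 + 2.1008*h^3 + 1.5636*h^2 - 9.7768*h + 5.8564)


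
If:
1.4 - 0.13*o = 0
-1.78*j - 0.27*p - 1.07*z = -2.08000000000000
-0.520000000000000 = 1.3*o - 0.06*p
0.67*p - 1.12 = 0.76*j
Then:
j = 211.87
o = 10.77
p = 242.00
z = -411.58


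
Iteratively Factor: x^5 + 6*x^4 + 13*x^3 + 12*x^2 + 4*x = (x + 1)*(x^4 + 5*x^3 + 8*x^2 + 4*x) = (x + 1)*(x + 2)*(x^3 + 3*x^2 + 2*x) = (x + 1)^2*(x + 2)*(x^2 + 2*x) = (x + 1)^2*(x + 2)^2*(x)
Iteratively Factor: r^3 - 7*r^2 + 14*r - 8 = (r - 1)*(r^2 - 6*r + 8) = (r - 4)*(r - 1)*(r - 2)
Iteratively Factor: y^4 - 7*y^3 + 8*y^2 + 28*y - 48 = (y + 2)*(y^3 - 9*y^2 + 26*y - 24) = (y - 4)*(y + 2)*(y^2 - 5*y + 6) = (y - 4)*(y - 3)*(y + 2)*(y - 2)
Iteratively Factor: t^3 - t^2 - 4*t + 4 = (t - 1)*(t^2 - 4) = (t - 2)*(t - 1)*(t + 2)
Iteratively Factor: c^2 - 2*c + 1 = (c - 1)*(c - 1)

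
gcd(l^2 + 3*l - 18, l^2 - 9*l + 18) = l - 3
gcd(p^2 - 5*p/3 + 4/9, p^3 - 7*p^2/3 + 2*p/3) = p - 1/3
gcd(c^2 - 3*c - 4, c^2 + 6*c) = 1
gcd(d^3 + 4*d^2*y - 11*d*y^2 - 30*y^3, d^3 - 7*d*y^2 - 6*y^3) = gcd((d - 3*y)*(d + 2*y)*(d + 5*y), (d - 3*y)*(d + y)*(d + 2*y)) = -d^2 + d*y + 6*y^2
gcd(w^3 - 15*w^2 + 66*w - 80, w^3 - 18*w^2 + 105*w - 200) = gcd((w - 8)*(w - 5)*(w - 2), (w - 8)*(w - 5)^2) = w^2 - 13*w + 40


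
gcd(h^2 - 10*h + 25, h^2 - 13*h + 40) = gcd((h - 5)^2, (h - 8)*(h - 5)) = h - 5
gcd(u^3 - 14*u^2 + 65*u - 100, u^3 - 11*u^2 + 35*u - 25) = u^2 - 10*u + 25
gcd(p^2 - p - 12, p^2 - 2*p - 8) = p - 4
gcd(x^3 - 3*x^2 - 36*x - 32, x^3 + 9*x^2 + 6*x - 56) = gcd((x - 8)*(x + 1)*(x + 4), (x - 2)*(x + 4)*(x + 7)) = x + 4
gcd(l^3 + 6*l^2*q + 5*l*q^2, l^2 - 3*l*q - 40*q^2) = l + 5*q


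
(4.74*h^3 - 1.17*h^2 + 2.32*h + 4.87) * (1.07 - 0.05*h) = -0.237*h^4 + 5.1303*h^3 - 1.3679*h^2 + 2.2389*h + 5.2109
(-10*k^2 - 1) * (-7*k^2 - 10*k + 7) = 70*k^4 + 100*k^3 - 63*k^2 + 10*k - 7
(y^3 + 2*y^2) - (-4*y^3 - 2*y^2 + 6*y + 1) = 5*y^3 + 4*y^2 - 6*y - 1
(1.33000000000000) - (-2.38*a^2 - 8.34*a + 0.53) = 2.38*a^2 + 8.34*a + 0.8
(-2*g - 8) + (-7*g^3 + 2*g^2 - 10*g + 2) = -7*g^3 + 2*g^2 - 12*g - 6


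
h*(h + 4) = h^2 + 4*h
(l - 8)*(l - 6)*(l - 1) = l^3 - 15*l^2 + 62*l - 48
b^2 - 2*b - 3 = (b - 3)*(b + 1)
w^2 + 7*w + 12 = (w + 3)*(w + 4)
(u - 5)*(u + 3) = u^2 - 2*u - 15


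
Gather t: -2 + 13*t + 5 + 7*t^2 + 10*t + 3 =7*t^2 + 23*t + 6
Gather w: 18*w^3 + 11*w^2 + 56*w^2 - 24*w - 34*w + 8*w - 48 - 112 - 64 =18*w^3 + 67*w^2 - 50*w - 224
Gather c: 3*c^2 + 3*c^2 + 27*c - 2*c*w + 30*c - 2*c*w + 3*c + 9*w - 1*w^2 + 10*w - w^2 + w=6*c^2 + c*(60 - 4*w) - 2*w^2 + 20*w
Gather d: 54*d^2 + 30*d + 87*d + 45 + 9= 54*d^2 + 117*d + 54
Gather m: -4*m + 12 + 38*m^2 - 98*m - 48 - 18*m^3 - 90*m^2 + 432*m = -18*m^3 - 52*m^2 + 330*m - 36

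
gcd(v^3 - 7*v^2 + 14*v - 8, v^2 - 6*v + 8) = v^2 - 6*v + 8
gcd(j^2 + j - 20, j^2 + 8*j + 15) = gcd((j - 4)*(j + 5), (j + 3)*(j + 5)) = j + 5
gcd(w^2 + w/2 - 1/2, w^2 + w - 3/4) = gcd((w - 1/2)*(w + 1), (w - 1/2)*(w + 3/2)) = w - 1/2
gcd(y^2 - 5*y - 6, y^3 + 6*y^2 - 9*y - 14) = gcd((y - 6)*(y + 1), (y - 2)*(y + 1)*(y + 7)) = y + 1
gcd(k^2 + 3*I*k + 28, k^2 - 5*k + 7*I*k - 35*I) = k + 7*I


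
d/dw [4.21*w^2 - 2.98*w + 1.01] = 8.42*w - 2.98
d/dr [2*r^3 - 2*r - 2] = 6*r^2 - 2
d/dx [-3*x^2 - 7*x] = -6*x - 7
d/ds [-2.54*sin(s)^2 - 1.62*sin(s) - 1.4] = -(5.08*sin(s) + 1.62)*cos(s)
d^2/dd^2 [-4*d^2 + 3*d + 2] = -8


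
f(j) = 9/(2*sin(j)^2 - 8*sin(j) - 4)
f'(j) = 9*(-4*sin(j)*cos(j) + 8*cos(j))/(2*sin(j)^2 - 8*sin(j) - 4)^2 = 9*(2 - sin(j))*cos(j)/(4*sin(j) + cos(j)^2 + 1)^2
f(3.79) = 5.77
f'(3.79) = -30.67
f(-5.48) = -1.03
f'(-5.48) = 0.42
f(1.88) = -0.92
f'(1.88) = -0.12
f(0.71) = -1.08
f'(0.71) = 0.53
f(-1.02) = 2.11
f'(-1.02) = 2.95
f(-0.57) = 10.01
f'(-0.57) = 95.14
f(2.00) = -0.94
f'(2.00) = -0.18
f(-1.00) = 2.17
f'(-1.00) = 3.21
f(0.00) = -2.25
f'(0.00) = 4.50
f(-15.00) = 4.39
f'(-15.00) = -17.28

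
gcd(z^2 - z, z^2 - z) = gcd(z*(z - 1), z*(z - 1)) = z^2 - z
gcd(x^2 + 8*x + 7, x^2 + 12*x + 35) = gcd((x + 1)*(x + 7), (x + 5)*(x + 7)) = x + 7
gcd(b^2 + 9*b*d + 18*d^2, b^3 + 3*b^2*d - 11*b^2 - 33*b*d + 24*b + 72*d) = b + 3*d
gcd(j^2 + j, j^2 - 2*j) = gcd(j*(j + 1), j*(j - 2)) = j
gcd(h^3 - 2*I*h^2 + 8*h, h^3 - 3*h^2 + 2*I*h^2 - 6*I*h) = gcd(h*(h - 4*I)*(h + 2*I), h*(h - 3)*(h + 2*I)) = h^2 + 2*I*h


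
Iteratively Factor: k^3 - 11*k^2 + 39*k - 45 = (k - 3)*(k^2 - 8*k + 15) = (k - 5)*(k - 3)*(k - 3)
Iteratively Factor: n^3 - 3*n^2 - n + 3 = (n - 3)*(n^2 - 1) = (n - 3)*(n - 1)*(n + 1)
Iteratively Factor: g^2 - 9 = (g - 3)*(g + 3)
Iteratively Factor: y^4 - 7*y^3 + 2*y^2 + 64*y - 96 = (y - 4)*(y^3 - 3*y^2 - 10*y + 24) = (y - 4)^2*(y^2 + y - 6) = (y - 4)^2*(y + 3)*(y - 2)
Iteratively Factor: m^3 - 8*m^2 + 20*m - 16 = (m - 4)*(m^2 - 4*m + 4) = (m - 4)*(m - 2)*(m - 2)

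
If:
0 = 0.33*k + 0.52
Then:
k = -1.58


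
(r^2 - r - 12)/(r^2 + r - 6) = (r - 4)/(r - 2)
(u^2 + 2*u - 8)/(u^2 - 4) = (u + 4)/(u + 2)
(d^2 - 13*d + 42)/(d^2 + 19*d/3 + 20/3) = 3*(d^2 - 13*d + 42)/(3*d^2 + 19*d + 20)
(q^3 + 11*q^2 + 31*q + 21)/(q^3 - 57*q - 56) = (q + 3)/(q - 8)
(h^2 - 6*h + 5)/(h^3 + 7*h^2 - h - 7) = (h - 5)/(h^2 + 8*h + 7)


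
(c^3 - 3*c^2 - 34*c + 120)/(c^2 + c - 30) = c - 4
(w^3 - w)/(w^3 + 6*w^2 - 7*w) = (w + 1)/(w + 7)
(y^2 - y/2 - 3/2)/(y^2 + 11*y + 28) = (2*y^2 - y - 3)/(2*(y^2 + 11*y + 28))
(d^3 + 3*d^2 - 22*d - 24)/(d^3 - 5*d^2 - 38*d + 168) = (d + 1)/(d - 7)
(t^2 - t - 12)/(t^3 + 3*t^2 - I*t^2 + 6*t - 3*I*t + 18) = (t - 4)/(t^2 - I*t + 6)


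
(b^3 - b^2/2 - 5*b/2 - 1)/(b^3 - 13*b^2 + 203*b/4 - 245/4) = 2*(2*b^3 - b^2 - 5*b - 2)/(4*b^3 - 52*b^2 + 203*b - 245)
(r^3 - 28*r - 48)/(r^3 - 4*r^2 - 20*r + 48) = (r + 2)/(r - 2)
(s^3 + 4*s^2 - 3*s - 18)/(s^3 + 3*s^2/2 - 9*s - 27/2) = 2*(s^2 + s - 6)/(2*s^2 - 3*s - 9)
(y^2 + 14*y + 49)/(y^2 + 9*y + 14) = (y + 7)/(y + 2)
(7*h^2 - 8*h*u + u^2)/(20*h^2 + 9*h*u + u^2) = (7*h^2 - 8*h*u + u^2)/(20*h^2 + 9*h*u + u^2)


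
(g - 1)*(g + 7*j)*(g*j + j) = g^3*j + 7*g^2*j^2 - g*j - 7*j^2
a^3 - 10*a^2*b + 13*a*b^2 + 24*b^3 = (a - 8*b)*(a - 3*b)*(a + b)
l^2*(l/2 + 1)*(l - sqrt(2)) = l^4/2 - sqrt(2)*l^3/2 + l^3 - sqrt(2)*l^2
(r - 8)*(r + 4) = r^2 - 4*r - 32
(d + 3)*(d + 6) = d^2 + 9*d + 18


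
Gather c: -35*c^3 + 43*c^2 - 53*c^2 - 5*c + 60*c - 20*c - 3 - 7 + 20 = -35*c^3 - 10*c^2 + 35*c + 10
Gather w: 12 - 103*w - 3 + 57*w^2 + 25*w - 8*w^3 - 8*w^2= -8*w^3 + 49*w^2 - 78*w + 9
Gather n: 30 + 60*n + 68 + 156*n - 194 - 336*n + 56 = -120*n - 40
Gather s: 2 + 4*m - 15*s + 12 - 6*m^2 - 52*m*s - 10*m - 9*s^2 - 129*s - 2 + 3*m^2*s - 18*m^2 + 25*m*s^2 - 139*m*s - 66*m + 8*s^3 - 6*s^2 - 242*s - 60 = -24*m^2 - 72*m + 8*s^3 + s^2*(25*m - 15) + s*(3*m^2 - 191*m - 386) - 48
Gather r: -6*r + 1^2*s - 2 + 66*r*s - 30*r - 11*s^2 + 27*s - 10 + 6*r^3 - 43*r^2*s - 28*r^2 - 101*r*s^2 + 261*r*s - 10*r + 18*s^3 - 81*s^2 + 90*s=6*r^3 + r^2*(-43*s - 28) + r*(-101*s^2 + 327*s - 46) + 18*s^3 - 92*s^2 + 118*s - 12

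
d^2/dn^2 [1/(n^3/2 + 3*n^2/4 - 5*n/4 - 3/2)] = 8*(-3*(2*n + 1)*(2*n^3 + 3*n^2 - 5*n - 6) + (6*n^2 + 6*n - 5)^2)/(2*n^3 + 3*n^2 - 5*n - 6)^3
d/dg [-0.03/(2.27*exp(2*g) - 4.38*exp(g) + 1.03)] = (0.1362*exp(g) - 0.1314)*exp(g)/(2.27*exp(2*g) - 4.38*exp(g) + 1.03)^2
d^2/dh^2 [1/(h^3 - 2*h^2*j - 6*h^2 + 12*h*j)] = 2*(h*(-3*h + 2*j + 6)*(h^2 - 2*h*j - 6*h + 12*j) + (3*h^2 - 4*h*j - 12*h + 12*j)^2)/(h^3*(h^2 - 2*h*j - 6*h + 12*j)^3)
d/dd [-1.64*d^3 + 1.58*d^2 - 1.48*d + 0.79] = -4.92*d^2 + 3.16*d - 1.48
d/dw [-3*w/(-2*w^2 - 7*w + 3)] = 3*(-2*w^2 - 3)/(4*w^4 + 28*w^3 + 37*w^2 - 42*w + 9)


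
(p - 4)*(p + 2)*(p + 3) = p^3 + p^2 - 14*p - 24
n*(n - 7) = n^2 - 7*n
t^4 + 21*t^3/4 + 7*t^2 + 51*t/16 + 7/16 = (t + 1/4)*(t + 1/2)*(t + 1)*(t + 7/2)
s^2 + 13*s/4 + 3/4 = (s + 1/4)*(s + 3)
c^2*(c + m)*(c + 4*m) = c^4 + 5*c^3*m + 4*c^2*m^2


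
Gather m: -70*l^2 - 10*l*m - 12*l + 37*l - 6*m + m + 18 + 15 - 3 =-70*l^2 + 25*l + m*(-10*l - 5) + 30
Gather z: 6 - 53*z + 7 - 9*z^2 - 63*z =-9*z^2 - 116*z + 13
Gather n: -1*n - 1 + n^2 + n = n^2 - 1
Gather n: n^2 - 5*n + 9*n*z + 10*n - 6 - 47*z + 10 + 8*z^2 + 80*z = n^2 + n*(9*z + 5) + 8*z^2 + 33*z + 4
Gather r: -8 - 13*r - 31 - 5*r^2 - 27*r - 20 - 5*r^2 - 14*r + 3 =-10*r^2 - 54*r - 56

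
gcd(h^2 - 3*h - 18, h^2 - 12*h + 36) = h - 6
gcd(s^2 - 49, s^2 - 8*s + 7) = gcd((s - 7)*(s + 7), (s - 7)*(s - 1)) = s - 7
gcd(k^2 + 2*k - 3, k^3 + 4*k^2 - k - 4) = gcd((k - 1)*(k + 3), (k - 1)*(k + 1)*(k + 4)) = k - 1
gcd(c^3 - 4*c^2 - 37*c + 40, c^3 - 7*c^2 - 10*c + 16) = c^2 - 9*c + 8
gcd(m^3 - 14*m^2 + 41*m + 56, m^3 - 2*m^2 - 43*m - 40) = m^2 - 7*m - 8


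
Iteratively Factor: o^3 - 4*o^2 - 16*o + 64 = (o - 4)*(o^2 - 16) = (o - 4)*(o + 4)*(o - 4)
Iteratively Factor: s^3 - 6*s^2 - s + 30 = (s - 3)*(s^2 - 3*s - 10) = (s - 3)*(s + 2)*(s - 5)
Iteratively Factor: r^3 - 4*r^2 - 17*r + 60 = (r + 4)*(r^2 - 8*r + 15) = (r - 5)*(r + 4)*(r - 3)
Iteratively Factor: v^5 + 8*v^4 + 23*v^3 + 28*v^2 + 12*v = (v + 1)*(v^4 + 7*v^3 + 16*v^2 + 12*v) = (v + 1)*(v + 2)*(v^3 + 5*v^2 + 6*v) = (v + 1)*(v + 2)^2*(v^2 + 3*v) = (v + 1)*(v + 2)^2*(v + 3)*(v)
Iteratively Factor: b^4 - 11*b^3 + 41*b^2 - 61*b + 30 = (b - 5)*(b^3 - 6*b^2 + 11*b - 6) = (b - 5)*(b - 3)*(b^2 - 3*b + 2) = (b - 5)*(b - 3)*(b - 1)*(b - 2)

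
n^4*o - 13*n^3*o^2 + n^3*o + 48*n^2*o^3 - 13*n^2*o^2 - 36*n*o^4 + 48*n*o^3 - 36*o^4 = (n - 6*o)^2*(n - o)*(n*o + o)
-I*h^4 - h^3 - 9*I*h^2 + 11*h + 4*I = (h - 4*I)*(h + I)^2*(-I*h + 1)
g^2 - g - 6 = (g - 3)*(g + 2)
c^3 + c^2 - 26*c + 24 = (c - 4)*(c - 1)*(c + 6)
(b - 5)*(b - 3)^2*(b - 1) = b^4 - 12*b^3 + 50*b^2 - 84*b + 45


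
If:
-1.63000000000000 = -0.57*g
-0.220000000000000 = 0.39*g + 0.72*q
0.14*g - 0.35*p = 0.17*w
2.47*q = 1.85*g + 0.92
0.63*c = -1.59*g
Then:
No Solution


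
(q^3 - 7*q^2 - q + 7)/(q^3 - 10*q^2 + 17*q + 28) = (q - 1)/(q - 4)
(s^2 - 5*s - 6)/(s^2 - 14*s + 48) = (s + 1)/(s - 8)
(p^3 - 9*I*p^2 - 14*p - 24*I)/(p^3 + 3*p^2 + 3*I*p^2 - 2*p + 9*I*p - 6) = (p^2 - 10*I*p - 24)/(p^2 + p*(3 + 2*I) + 6*I)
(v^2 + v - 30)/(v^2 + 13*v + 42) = (v - 5)/(v + 7)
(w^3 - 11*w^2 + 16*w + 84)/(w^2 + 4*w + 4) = (w^2 - 13*w + 42)/(w + 2)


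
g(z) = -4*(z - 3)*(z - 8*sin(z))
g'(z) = -4*z - 4*(1 - 8*cos(z))*(z - 3) + 32*sin(z) = -4*z + 4*(z - 3)*(8*cos(z) - 1) + 32*sin(z)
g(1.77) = -29.87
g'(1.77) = 37.00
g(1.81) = -28.38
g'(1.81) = 37.63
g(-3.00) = -44.90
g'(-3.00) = 221.56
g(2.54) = -3.66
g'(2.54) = 21.93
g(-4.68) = -389.40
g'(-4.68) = 89.38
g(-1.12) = 100.21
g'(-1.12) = -65.28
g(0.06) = -4.94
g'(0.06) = -80.47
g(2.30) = -10.26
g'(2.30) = 32.39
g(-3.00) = -44.90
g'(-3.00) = 221.56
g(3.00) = 0.00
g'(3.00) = -7.48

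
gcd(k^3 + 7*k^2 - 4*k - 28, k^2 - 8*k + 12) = k - 2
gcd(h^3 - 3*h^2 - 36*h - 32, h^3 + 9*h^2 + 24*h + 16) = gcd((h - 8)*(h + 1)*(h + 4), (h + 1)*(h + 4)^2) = h^2 + 5*h + 4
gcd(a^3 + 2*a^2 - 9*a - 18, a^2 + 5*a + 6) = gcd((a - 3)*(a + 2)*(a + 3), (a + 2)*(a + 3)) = a^2 + 5*a + 6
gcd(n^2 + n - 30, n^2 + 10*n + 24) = n + 6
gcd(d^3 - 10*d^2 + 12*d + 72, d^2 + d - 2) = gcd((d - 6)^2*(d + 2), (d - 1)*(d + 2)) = d + 2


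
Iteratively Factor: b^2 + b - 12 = (b + 4)*(b - 3)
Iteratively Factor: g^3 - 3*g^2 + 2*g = (g - 2)*(g^2 - g) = (g - 2)*(g - 1)*(g)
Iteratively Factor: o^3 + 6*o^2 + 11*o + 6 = (o + 1)*(o^2 + 5*o + 6) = (o + 1)*(o + 3)*(o + 2)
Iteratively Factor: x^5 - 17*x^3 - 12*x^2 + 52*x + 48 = (x + 3)*(x^4 - 3*x^3 - 8*x^2 + 12*x + 16) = (x - 4)*(x + 3)*(x^3 + x^2 - 4*x - 4) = (x - 4)*(x + 2)*(x + 3)*(x^2 - x - 2) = (x - 4)*(x - 2)*(x + 2)*(x + 3)*(x + 1)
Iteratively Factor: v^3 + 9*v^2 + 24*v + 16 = (v + 4)*(v^2 + 5*v + 4) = (v + 4)^2*(v + 1)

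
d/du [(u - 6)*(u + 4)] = 2*u - 2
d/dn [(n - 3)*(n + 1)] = 2*n - 2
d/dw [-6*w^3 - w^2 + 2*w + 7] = -18*w^2 - 2*w + 2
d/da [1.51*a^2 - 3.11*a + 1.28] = 3.02*a - 3.11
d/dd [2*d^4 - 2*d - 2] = 8*d^3 - 2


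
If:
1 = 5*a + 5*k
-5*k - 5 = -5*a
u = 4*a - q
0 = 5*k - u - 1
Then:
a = 3/5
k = -2/5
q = 27/5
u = -3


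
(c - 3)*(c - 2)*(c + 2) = c^3 - 3*c^2 - 4*c + 12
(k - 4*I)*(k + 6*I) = k^2 + 2*I*k + 24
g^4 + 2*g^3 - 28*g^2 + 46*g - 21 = (g - 3)*(g - 1)^2*(g + 7)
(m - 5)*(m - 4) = m^2 - 9*m + 20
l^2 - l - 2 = (l - 2)*(l + 1)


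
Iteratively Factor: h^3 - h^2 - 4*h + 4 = (h - 1)*(h^2 - 4) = (h - 1)*(h + 2)*(h - 2)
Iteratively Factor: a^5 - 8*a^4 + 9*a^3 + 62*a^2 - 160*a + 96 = (a - 4)*(a^4 - 4*a^3 - 7*a^2 + 34*a - 24) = (a - 4)*(a + 3)*(a^3 - 7*a^2 + 14*a - 8) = (a - 4)*(a - 1)*(a + 3)*(a^2 - 6*a + 8) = (a - 4)*(a - 2)*(a - 1)*(a + 3)*(a - 4)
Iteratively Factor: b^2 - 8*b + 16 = (b - 4)*(b - 4)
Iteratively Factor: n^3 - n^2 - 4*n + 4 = (n - 1)*(n^2 - 4) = (n - 2)*(n - 1)*(n + 2)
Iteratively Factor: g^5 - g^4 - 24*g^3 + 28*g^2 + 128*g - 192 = (g - 2)*(g^4 + g^3 - 22*g^2 - 16*g + 96) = (g - 2)*(g + 3)*(g^3 - 2*g^2 - 16*g + 32) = (g - 4)*(g - 2)*(g + 3)*(g^2 + 2*g - 8) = (g - 4)*(g - 2)^2*(g + 3)*(g + 4)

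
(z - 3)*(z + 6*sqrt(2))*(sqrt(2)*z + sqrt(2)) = sqrt(2)*z^3 - 2*sqrt(2)*z^2 + 12*z^2 - 24*z - 3*sqrt(2)*z - 36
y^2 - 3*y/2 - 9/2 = (y - 3)*(y + 3/2)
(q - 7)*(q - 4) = q^2 - 11*q + 28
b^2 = b^2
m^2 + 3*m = m*(m + 3)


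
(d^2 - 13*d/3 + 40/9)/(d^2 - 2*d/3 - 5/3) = (d - 8/3)/(d + 1)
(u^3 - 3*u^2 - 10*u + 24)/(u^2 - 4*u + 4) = (u^2 - u - 12)/(u - 2)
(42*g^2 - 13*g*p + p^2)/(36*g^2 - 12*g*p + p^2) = (-7*g + p)/(-6*g + p)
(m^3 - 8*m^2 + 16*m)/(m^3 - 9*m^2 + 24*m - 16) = m/(m - 1)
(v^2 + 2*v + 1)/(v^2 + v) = (v + 1)/v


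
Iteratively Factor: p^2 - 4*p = (p - 4)*(p)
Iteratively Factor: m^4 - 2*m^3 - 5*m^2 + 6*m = (m)*(m^3 - 2*m^2 - 5*m + 6) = m*(m - 1)*(m^2 - m - 6) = m*(m - 1)*(m + 2)*(m - 3)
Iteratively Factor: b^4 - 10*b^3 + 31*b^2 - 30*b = (b)*(b^3 - 10*b^2 + 31*b - 30) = b*(b - 3)*(b^2 - 7*b + 10) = b*(b - 5)*(b - 3)*(b - 2)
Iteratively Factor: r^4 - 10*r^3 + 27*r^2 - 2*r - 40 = (r - 4)*(r^3 - 6*r^2 + 3*r + 10) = (r - 4)*(r + 1)*(r^2 - 7*r + 10) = (r - 5)*(r - 4)*(r + 1)*(r - 2)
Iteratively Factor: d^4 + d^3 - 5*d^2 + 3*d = (d - 1)*(d^3 + 2*d^2 - 3*d) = d*(d - 1)*(d^2 + 2*d - 3) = d*(d - 1)^2*(d + 3)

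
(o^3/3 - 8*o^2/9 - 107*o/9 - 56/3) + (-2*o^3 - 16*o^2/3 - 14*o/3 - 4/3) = -5*o^3/3 - 56*o^2/9 - 149*o/9 - 20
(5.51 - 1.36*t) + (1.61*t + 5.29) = 0.25*t + 10.8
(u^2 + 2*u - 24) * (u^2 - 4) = u^4 + 2*u^3 - 28*u^2 - 8*u + 96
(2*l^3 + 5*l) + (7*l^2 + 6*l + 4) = 2*l^3 + 7*l^2 + 11*l + 4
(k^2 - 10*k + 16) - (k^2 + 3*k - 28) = 44 - 13*k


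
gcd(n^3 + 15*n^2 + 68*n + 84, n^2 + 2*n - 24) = n + 6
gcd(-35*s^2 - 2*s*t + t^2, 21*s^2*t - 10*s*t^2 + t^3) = 7*s - t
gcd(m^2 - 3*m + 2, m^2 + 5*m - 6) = m - 1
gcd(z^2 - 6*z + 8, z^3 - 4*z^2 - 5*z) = 1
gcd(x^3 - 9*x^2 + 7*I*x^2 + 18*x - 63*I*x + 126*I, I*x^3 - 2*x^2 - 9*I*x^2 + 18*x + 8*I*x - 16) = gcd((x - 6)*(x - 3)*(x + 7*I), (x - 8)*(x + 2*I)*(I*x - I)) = 1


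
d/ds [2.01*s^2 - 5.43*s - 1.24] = 4.02*s - 5.43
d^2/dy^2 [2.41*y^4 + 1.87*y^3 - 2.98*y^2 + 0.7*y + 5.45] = 28.92*y^2 + 11.22*y - 5.96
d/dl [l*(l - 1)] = 2*l - 1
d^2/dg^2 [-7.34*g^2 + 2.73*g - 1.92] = -14.6800000000000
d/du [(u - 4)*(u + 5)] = 2*u + 1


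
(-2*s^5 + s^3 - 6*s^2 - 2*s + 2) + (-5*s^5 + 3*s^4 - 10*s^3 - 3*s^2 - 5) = -7*s^5 + 3*s^4 - 9*s^3 - 9*s^2 - 2*s - 3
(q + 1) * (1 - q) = 1 - q^2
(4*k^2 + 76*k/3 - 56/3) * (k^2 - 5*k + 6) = 4*k^4 + 16*k^3/3 - 364*k^2/3 + 736*k/3 - 112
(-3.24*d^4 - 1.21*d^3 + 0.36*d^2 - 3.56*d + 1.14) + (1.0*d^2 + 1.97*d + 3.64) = -3.24*d^4 - 1.21*d^3 + 1.36*d^2 - 1.59*d + 4.78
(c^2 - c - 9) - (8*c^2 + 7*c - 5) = -7*c^2 - 8*c - 4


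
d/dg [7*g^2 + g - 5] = 14*g + 1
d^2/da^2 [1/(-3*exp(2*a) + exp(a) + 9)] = (2*(6*exp(a) - 1)^2*exp(a) + (12*exp(a) - 1)*(-3*exp(2*a) + exp(a) + 9))*exp(a)/(-3*exp(2*a) + exp(a) + 9)^3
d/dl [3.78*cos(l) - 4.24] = -3.78*sin(l)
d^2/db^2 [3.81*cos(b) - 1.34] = -3.81*cos(b)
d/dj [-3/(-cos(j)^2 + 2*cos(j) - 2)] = 6*(cos(j) - 1)*sin(j)/(cos(j)^2 - 2*cos(j) + 2)^2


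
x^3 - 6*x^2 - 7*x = x*(x - 7)*(x + 1)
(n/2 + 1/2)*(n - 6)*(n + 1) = n^3/2 - 2*n^2 - 11*n/2 - 3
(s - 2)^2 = s^2 - 4*s + 4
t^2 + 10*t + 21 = (t + 3)*(t + 7)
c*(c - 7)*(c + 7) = c^3 - 49*c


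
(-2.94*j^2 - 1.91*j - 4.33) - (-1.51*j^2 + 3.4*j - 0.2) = -1.43*j^2 - 5.31*j - 4.13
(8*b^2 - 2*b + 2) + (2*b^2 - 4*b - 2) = 10*b^2 - 6*b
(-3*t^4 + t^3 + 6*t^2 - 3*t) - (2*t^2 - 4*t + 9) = -3*t^4 + t^3 + 4*t^2 + t - 9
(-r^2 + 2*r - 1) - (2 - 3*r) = -r^2 + 5*r - 3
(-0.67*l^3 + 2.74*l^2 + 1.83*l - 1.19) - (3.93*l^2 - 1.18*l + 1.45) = -0.67*l^3 - 1.19*l^2 + 3.01*l - 2.64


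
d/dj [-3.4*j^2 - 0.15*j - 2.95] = -6.8*j - 0.15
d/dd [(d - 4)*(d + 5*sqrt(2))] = 2*d - 4 + 5*sqrt(2)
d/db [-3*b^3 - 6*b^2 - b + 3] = -9*b^2 - 12*b - 1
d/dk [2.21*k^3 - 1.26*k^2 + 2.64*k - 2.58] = 6.63*k^2 - 2.52*k + 2.64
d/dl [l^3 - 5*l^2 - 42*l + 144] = 3*l^2 - 10*l - 42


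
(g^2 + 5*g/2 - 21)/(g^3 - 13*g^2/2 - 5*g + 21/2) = (2*g^2 + 5*g - 42)/(2*g^3 - 13*g^2 - 10*g + 21)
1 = 1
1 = 1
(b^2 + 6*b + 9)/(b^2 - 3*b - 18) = (b + 3)/(b - 6)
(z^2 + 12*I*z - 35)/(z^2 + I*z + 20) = (z + 7*I)/(z - 4*I)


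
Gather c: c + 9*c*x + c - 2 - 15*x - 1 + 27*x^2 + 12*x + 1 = c*(9*x + 2) + 27*x^2 - 3*x - 2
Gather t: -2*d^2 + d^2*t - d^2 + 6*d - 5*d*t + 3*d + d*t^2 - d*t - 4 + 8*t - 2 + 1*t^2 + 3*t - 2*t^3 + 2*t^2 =-3*d^2 + 9*d - 2*t^3 + t^2*(d + 3) + t*(d^2 - 6*d + 11) - 6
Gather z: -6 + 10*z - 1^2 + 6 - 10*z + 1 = 0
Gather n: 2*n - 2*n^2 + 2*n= -2*n^2 + 4*n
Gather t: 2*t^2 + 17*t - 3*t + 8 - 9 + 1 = 2*t^2 + 14*t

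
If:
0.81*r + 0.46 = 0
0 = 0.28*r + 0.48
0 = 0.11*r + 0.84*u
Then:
No Solution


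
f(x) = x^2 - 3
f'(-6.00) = -12.00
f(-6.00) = 33.00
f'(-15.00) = -30.00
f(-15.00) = 222.00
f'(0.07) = 0.14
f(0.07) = -3.00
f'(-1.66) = -3.32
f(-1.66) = -0.24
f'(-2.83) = -5.66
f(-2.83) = 5.01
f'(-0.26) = -0.52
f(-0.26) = -2.93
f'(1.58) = 3.16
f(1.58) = -0.50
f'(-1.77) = -3.54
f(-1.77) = 0.13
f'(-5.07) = -10.14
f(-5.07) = 22.70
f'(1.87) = 3.74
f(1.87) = 0.50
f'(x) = 2*x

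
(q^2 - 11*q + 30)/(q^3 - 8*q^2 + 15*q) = (q - 6)/(q*(q - 3))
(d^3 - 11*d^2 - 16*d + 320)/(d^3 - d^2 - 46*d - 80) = (d - 8)/(d + 2)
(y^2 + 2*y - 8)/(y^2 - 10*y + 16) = (y + 4)/(y - 8)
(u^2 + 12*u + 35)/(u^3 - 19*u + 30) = (u + 7)/(u^2 - 5*u + 6)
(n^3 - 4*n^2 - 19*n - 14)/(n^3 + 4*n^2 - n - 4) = (n^2 - 5*n - 14)/(n^2 + 3*n - 4)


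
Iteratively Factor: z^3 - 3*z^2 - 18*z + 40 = (z + 4)*(z^2 - 7*z + 10) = (z - 5)*(z + 4)*(z - 2)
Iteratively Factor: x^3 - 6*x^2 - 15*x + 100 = (x + 4)*(x^2 - 10*x + 25) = (x - 5)*(x + 4)*(x - 5)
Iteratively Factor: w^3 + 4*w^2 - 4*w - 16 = (w + 2)*(w^2 + 2*w - 8) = (w - 2)*(w + 2)*(w + 4)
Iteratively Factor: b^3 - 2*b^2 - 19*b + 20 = (b + 4)*(b^2 - 6*b + 5) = (b - 5)*(b + 4)*(b - 1)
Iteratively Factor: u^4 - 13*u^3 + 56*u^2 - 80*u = (u - 4)*(u^3 - 9*u^2 + 20*u) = u*(u - 4)*(u^2 - 9*u + 20) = u*(u - 5)*(u - 4)*(u - 4)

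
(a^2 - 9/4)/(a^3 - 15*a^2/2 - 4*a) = (9 - 4*a^2)/(2*a*(-2*a^2 + 15*a + 8))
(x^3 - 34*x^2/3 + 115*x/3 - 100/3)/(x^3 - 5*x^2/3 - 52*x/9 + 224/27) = 9*(x^2 - 10*x + 25)/(9*x^2 - 3*x - 56)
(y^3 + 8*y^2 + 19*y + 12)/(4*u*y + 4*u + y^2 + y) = (y^2 + 7*y + 12)/(4*u + y)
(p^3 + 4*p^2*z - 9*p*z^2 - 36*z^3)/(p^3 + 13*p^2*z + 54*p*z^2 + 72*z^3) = (p - 3*z)/(p + 6*z)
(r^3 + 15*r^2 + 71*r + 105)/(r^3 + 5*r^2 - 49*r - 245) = (r + 3)/(r - 7)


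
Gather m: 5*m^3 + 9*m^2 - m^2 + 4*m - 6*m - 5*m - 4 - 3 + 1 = 5*m^3 + 8*m^2 - 7*m - 6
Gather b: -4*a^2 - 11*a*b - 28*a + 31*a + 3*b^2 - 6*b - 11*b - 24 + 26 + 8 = -4*a^2 + 3*a + 3*b^2 + b*(-11*a - 17) + 10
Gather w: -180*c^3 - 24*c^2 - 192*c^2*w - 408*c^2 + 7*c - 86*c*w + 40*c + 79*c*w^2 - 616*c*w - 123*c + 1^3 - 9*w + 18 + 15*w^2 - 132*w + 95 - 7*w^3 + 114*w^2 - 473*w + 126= -180*c^3 - 432*c^2 - 76*c - 7*w^3 + w^2*(79*c + 129) + w*(-192*c^2 - 702*c - 614) + 240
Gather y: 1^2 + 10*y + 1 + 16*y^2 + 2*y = 16*y^2 + 12*y + 2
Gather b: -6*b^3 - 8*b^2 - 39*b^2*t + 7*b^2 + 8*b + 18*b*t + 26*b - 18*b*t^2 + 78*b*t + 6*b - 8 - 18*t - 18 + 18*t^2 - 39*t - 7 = -6*b^3 + b^2*(-39*t - 1) + b*(-18*t^2 + 96*t + 40) + 18*t^2 - 57*t - 33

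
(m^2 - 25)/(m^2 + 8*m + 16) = (m^2 - 25)/(m^2 + 8*m + 16)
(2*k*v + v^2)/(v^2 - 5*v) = (2*k + v)/(v - 5)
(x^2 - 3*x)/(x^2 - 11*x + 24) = x/(x - 8)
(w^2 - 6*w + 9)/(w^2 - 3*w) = (w - 3)/w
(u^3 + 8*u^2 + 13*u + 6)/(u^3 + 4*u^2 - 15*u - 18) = (u + 1)/(u - 3)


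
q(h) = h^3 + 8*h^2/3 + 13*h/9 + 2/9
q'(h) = 3*h^2 + 16*h/3 + 13/9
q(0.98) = 5.14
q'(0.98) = 9.55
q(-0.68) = 0.16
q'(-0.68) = -0.80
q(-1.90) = 0.25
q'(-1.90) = 2.14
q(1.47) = 11.28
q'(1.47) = 15.77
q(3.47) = 79.13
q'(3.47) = 56.07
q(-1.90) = 0.25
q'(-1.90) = 2.14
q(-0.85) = 0.31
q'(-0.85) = -0.92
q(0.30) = 0.92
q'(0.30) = 3.31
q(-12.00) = -1361.11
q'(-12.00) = 369.44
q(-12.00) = -1361.11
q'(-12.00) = 369.44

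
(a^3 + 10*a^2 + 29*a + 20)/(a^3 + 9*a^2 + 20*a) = (a + 1)/a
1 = 1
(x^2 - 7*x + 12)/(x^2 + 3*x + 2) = (x^2 - 7*x + 12)/(x^2 + 3*x + 2)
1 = 1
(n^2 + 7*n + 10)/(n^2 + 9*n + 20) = (n + 2)/(n + 4)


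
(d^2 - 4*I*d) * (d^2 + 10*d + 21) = d^4 + 10*d^3 - 4*I*d^3 + 21*d^2 - 40*I*d^2 - 84*I*d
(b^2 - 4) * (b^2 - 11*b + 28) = b^4 - 11*b^3 + 24*b^2 + 44*b - 112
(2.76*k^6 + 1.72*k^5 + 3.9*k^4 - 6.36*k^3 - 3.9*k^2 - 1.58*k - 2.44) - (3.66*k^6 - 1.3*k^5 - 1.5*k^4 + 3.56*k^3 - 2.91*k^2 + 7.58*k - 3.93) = -0.9*k^6 + 3.02*k^5 + 5.4*k^4 - 9.92*k^3 - 0.99*k^2 - 9.16*k + 1.49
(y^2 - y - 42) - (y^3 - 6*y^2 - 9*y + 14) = -y^3 + 7*y^2 + 8*y - 56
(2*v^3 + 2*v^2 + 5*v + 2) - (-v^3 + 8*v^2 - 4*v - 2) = 3*v^3 - 6*v^2 + 9*v + 4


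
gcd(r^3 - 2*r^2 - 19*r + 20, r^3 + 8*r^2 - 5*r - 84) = r + 4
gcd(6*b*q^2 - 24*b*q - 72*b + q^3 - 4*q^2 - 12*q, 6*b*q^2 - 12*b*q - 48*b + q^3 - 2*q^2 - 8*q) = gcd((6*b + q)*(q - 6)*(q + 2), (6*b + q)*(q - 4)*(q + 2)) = 6*b*q + 12*b + q^2 + 2*q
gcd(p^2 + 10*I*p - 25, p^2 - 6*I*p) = 1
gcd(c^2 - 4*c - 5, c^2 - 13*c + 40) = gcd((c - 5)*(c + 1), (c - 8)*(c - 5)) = c - 5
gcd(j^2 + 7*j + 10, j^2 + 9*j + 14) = j + 2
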